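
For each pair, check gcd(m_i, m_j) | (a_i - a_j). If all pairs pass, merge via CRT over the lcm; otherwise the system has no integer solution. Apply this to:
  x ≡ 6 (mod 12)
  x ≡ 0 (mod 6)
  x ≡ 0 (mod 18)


Moduli 12, 6, 18 are not pairwise coprime, so CRT works modulo lcm(m_i) when all pairwise compatibility conditions hold.
Pairwise compatibility: gcd(m_i, m_j) must divide a_i - a_j for every pair.
Merge one congruence at a time:
  Start: x ≡ 6 (mod 12).
  Combine with x ≡ 0 (mod 6): gcd(12, 6) = 6; 0 - 6 = -6, which IS divisible by 6, so compatible.
    Write x = 6 + 12·t and substitute into x ≡ 0 (mod 6): 12·t ≡ 0 − 6 = -6 (mod 6).
    Divide the congruence (and modulus) by g = 6: 2·t ≡ -1 (mod 1).
    Modulo 1 every t works; take t = 0.
    Then x = 6 + 12·0 = 6, valid modulo lcm(12, 6) = 12: x ≡ 6 (mod 12).
  Combine with x ≡ 0 (mod 18): gcd(12, 18) = 6; 0 - 6 = -6, which IS divisible by 6, so compatible.
    Write x = 6 + 12·t and substitute into x ≡ 0 (mod 18): 12·t ≡ 0 − 6 = -6 (mod 18).
    Divide the congruence (and modulus) by g = 6: 2·t ≡ -1 (mod 3).
    Reduce coefficients mod 3: 2·t ≡ 2 (mod 3).
    The inverse of 2 mod 3 is 2 (since 2·2 = 4 = 1·3 + 1), so t ≡ 2·2 = 4 ≡ 1 (mod 3).
    Then x = 6 + 12·1 = 18, valid modulo lcm(12, 18) = 36: x ≡ 18 (mod 36).
Verify: 18 mod 12 = 6, 18 mod 6 = 0, 18 mod 18 = 0.

x ≡ 18 (mod 36).


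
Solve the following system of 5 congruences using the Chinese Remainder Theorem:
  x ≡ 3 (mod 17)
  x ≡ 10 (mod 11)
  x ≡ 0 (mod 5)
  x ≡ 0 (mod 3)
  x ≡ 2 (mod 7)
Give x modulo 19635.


Product of moduli M = 17 · 11 · 5 · 3 · 7 = 19635.
Merge one congruence at a time:
  Start: x ≡ 3 (mod 17).
  Combine with x ≡ 10 (mod 11); new modulus lcm = 187.
    Write x = 3 + 17·t and substitute into x ≡ 10 (mod 11): 17·t ≡ 10 − 3 = 7 (mod 11).
    Reduce coefficients mod 11: 6·t ≡ 7 (mod 11).
    The inverse of 6 mod 11 is 2 (since 6·2 = 12 = 1·11 + 1), so t ≡ 2·7 = 14 ≡ 3 (mod 11).
    Then x = 3 + 17·3 = 54, valid modulo lcm(17, 11) = 187: x ≡ 54 (mod 187).
  Combine with x ≡ 0 (mod 5); new modulus lcm = 935.
    Write x = 54 + 187·t and substitute into x ≡ 0 (mod 5): 187·t ≡ 0 − 54 = -54 (mod 5).
    Reduce coefficients mod 5: 2·t ≡ 1 (mod 5).
    The inverse of 2 mod 5 is 3 (since 2·3 = 6 = 1·5 + 1), so t ≡ 3·1 = 3 ≡ 3 (mod 5).
    Then x = 54 + 187·3 = 615, valid modulo lcm(187, 5) = 935: x ≡ 615 (mod 935).
  Combine with x ≡ 0 (mod 3); new modulus lcm = 2805.
    Write x = 615 + 935·t and substitute into x ≡ 0 (mod 3): 935·t ≡ 0 − 615 = -615 (mod 3).
    Reduce coefficients mod 3: 2·t ≡ 0 (mod 3).
    The inverse of 2 mod 3 is 2 (since 2·2 = 4 = 1·3 + 1), so t ≡ 2·0 = 0 ≡ 0 (mod 3).
    Then x = 615 + 935·0 = 615, valid modulo lcm(935, 3) = 2805: x ≡ 615 (mod 2805).
  Combine with x ≡ 2 (mod 7); new modulus lcm = 19635.
    Write x = 615 + 2805·t and substitute into x ≡ 2 (mod 7): 2805·t ≡ 2 − 615 = -613 (mod 7).
    Reduce coefficients mod 7: 5·t ≡ 3 (mod 7).
    The inverse of 5 mod 7 is 3 (since 5·3 = 15 = 2·7 + 1), so t ≡ 3·3 = 9 ≡ 2 (mod 7).
    Then x = 615 + 2805·2 = 6225, valid modulo lcm(2805, 7) = 19635: x ≡ 6225 (mod 19635).
Verify against each original: 6225 mod 17 = 3, 6225 mod 11 = 10, 6225 mod 5 = 0, 6225 mod 3 = 0, 6225 mod 7 = 2.

x ≡ 6225 (mod 19635).


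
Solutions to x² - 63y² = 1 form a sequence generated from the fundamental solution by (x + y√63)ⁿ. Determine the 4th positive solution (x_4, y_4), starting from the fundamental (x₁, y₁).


Step 1: Find the fundamental solution (x₁, y₁) of x² - 63y² = 1.
  Expand √63 as a continued fraction. a₀ = ⌊√63⌋ = 7; iterate m_{k+1} = d_k·a_k − m_k, d_{k+1} = (63 − m_{k+1}²)/d_k, a_{k+1} = ⌊(a₀ + m_{k+1})/d_{k+1}⌋ (starting m₀ = 0, d₀ = 1), with convergents p_k = a_k·p_{k-1} + p_{k-2}, q_k = a_k·q_{k-1} + q_{k-2} (p₋₁ = 1, q₋₁ = 0):
  k = 0: a₀ = 7; p₀/q₀ = 7/1; p₀² − 63·q₀² = 49 − 63 = -14.
  k = 1: m = 7, d = 14, a = ⌊(7 + 7)/14⌋ = 1; p/q = (1·7 + 1)/(1·1 + 0) = 8/1; p² − 63·q² = 64 − 63 = 1.
  The first convergent with p² − 63·q² = 1 gives the fundamental solution (x₁, y₁) = (8, 1).
Step 2: Apply the recurrence (x_{n+1}, y_{n+1}) = (x₁x_n + 63y₁y_n, x₁y_n + y₁x_n) repeatedly.
  From (x_1, y_1) = (8, 1): x_2 = 8·8 + 63·1·1 = 127; y_2 = 8·1 + 1·8 = 16.
  From (x_2, y_2) = (127, 16): x_3 = 8·127 + 63·1·16 = 2024; y_3 = 8·16 + 1·127 = 255.
  From (x_3, y_3) = (2024, 255): x_4 = 8·2024 + 63·1·255 = 32257; y_4 = 8·255 + 1·2024 = 4064.
Step 3: Verify x_4² - 63·y_4² = 1040514049 - 1040514048 = 1 (should be 1). ✓

(x_1, y_1) = (8, 1); (x_4, y_4) = (32257, 4064).


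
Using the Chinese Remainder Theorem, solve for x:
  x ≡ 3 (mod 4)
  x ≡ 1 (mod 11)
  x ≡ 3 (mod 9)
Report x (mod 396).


Moduli 4, 11, 9 are pairwise coprime; by CRT there is a unique solution modulo M = 4 · 11 · 9 = 396.
Solve pairwise, accumulating the modulus:
  Start with x ≡ 3 (mod 4).
  Combine with x ≡ 1 (mod 11): since gcd(4, 11) = 1, we get a unique residue mod 44.
    Write x = 3 + 4·t and substitute into x ≡ 1 (mod 11): 4·t ≡ 1 − 3 = -2 (mod 11).
    Reduce coefficients mod 11: 4·t ≡ 9 (mod 11).
    The inverse of 4 mod 11 is 3 (since 4·3 = 12 = 1·11 + 1), so t ≡ 3·9 = 27 ≡ 5 (mod 11).
    Then x = 3 + 4·5 = 23, valid modulo lcm(4, 11) = 44: x ≡ 23 (mod 44).
  Combine with x ≡ 3 (mod 9): since gcd(44, 9) = 1, we get a unique residue mod 396.
    Write x = 23 + 44·t and substitute into x ≡ 3 (mod 9): 44·t ≡ 3 − 23 = -20 (mod 9).
    Reduce coefficients mod 9: 8·t ≡ 7 (mod 9).
    The inverse of 8 mod 9 is 8 (since 8·8 = 64 = 7·9 + 1), so t ≡ 8·7 = 56 ≡ 2 (mod 9).
    Then x = 23 + 44·2 = 111, valid modulo lcm(44, 9) = 396: x ≡ 111 (mod 396).
Verify: 111 mod 4 = 3 ✓, 111 mod 11 = 1 ✓, 111 mod 9 = 3 ✓.

x ≡ 111 (mod 396).


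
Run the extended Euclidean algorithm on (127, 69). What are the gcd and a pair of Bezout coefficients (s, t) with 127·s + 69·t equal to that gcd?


Euclidean algorithm on (127, 69) — divide until remainder is 0:
  127 = 1 · 69 + 58
  69 = 1 · 58 + 11
  58 = 5 · 11 + 3
  11 = 3 · 3 + 2
  3 = 1 · 2 + 1
  2 = 2 · 1 + 0
gcd(127, 69) = 1.
Track Bezout coefficients alongside the remainders: start with r₀ = 127 = a·1 + b·0 (s = 1, t = 0) and r₁ = 69 = a·0 + b·1 (s = 0, t = 1); each new remainder r_{k+1} = r_{k-1} − q_k·r_k inherits s_{k+1} = s_{k-1} − q_k·s_k, t_{k+1} = t_{k-1} − q_k·t_k, so r_k = a·s_k + b·t_k at every step:
  q = 1: r = 58, s = 1 − 1·0 = 1, t = 0 − 1·1 = -1  (check: 127·1 + 69·(-1) = 58)
  q = 1: r = 11, s = 0 − 1·1 = -1, t = 1 − 1·(-1) = 2  (check: 127·(-1) + 69·2 = 11)
  q = 5: r = 3, s = 1 − 5·(-1) = 6, t = -1 − 5·2 = -11  (check: 127·6 + 69·(-11) = 3)
  q = 3: r = 2, s = -1 − 3·6 = -19, t = 2 − 3·(-11) = 35  (check: 127·(-19) + 69·35 = 2)
  q = 1: r = 1, s = 6 − 1·(-19) = 25, t = -11 − 1·35 = -46  (check: 127·25 + 69·(-46) = 1)
The row with r = 1 (the gcd) gives the Bezout coefficients s = 25, t = -46.
Result: 127 · (25) + 69 · (-46) = 1.

gcd(127, 69) = 1; s = 25, t = -46 (check: 127·25 + 69·(-46) = 1).


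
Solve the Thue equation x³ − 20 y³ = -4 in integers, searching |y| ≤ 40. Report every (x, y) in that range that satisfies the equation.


The equation is x³ - 20y³ = -4. For fixed y, x³ = 20·y³ − 4, so a solution requires the RHS to be a perfect cube.
Strategy: iterate y from -40 to 40, compute RHS = 20·y³ − 4, and check whether it is a (positive or negative) perfect cube.
Check small values of y:
  y = 0: RHS = -4 is not a perfect cube.
  y = 1: RHS = 16 is not a perfect cube.
  y = -1: RHS = -24 is not a perfect cube.
  y = 2: RHS = 156 is not a perfect cube.
  y = -2: RHS = -164 is not a perfect cube.
  y = 3: RHS = 536 is not a perfect cube.
  y = -3: RHS = -544 is not a perfect cube.
Continuing the search up to |y| = 40 finds no solutions either.
No (x, y) in the scanned range satisfies the equation.

No integer solutions with |y| ≤ 40.


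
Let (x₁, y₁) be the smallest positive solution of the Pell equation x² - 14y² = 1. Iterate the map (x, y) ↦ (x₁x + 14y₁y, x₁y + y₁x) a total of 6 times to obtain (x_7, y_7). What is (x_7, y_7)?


Step 1: Find the fundamental solution (x₁, y₁) of x² - 14y² = 1.
  Expand √14 as a continued fraction. a₀ = ⌊√14⌋ = 3; iterate m_{k+1} = d_k·a_k − m_k, d_{k+1} = (14 − m_{k+1}²)/d_k, a_{k+1} = ⌊(a₀ + m_{k+1})/d_{k+1}⌋ (starting m₀ = 0, d₀ = 1), with convergents p_k = a_k·p_{k-1} + p_{k-2}, q_k = a_k·q_{k-1} + q_{k-2} (p₋₁ = 1, q₋₁ = 0):
  k = 0: a₀ = 3; p₀/q₀ = 3/1; p₀² − 14·q₀² = 9 − 14 = -5.
  k = 1: m = 3, d = 5, a = ⌊(3 + 3)/5⌋ = 1; p/q = (1·3 + 1)/(1·1 + 0) = 4/1; p² − 14·q² = 16 − 14 = 2.
  k = 2: m = 2, d = 2, a = ⌊(3 + 2)/2⌋ = 2; p/q = (2·4 + 3)/(2·1 + 1) = 11/3; p² − 14·q² = 121 − 126 = -5.
  k = 3: m = 2, d = 5, a = ⌊(3 + 2)/5⌋ = 1; p/q = (1·11 + 4)/(1·3 + 1) = 15/4; p² − 14·q² = 225 − 224 = 1.
  The first convergent with p² − 14·q² = 1 gives the fundamental solution (x₁, y₁) = (15, 4).
Step 2: Apply the recurrence (x_{n+1}, y_{n+1}) = (x₁x_n + 14y₁y_n, x₁y_n + y₁x_n) repeatedly.
  From (x_1, y_1) = (15, 4): x_2 = 15·15 + 14·4·4 = 449; y_2 = 15·4 + 4·15 = 120.
  From (x_2, y_2) = (449, 120): x_3 = 15·449 + 14·4·120 = 13455; y_3 = 15·120 + 4·449 = 3596.
  From (x_3, y_3) = (13455, 3596): x_4 = 15·13455 + 14·4·3596 = 403201; y_4 = 15·3596 + 4·13455 = 107760.
  From (x_4, y_4) = (403201, 107760): x_5 = 15·403201 + 14·4·107760 = 12082575; y_5 = 15·107760 + 4·403201 = 3229204.
  From (x_5, y_5) = (12082575, 3229204): x_6 = 15·12082575 + 14·4·3229204 = 362074049; y_6 = 15·3229204 + 4·12082575 = 96768360.
  From (x_6, y_6) = (362074049, 96768360): x_7 = 15·362074049 + 14·4·96768360 = 10850138895; y_7 = 15·96768360 + 4·362074049 = 2899821596.
Step 3: Verify x_7² - 14·y_7² = 117725514040791821025 - 117725514040791821024 = 1 (should be 1). ✓

(x_1, y_1) = (15, 4); (x_7, y_7) = (10850138895, 2899821596).


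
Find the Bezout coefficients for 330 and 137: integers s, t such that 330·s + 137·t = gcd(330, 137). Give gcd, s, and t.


Euclidean algorithm on (330, 137) — divide until remainder is 0:
  330 = 2 · 137 + 56
  137 = 2 · 56 + 25
  56 = 2 · 25 + 6
  25 = 4 · 6 + 1
  6 = 6 · 1 + 0
gcd(330, 137) = 1.
Track Bezout coefficients alongside the remainders: start with r₀ = 330 = a·1 + b·0 (s = 1, t = 0) and r₁ = 137 = a·0 + b·1 (s = 0, t = 1); each new remainder r_{k+1} = r_{k-1} − q_k·r_k inherits s_{k+1} = s_{k-1} − q_k·s_k, t_{k+1} = t_{k-1} − q_k·t_k, so r_k = a·s_k + b·t_k at every step:
  q = 2: r = 56, s = 1 − 2·0 = 1, t = 0 − 2·1 = -2  (check: 330·1 + 137·(-2) = 56)
  q = 2: r = 25, s = 0 − 2·1 = -2, t = 1 − 2·(-2) = 5  (check: 330·(-2) + 137·5 = 25)
  q = 2: r = 6, s = 1 − 2·(-2) = 5, t = -2 − 2·5 = -12  (check: 330·5 + 137·(-12) = 6)
  q = 4: r = 1, s = -2 − 4·5 = -22, t = 5 − 4·(-12) = 53  (check: 330·(-22) + 137·53 = 1)
The row with r = 1 (the gcd) gives the Bezout coefficients s = -22, t = 53.
Result: 330 · (-22) + 137 · (53) = 1.

gcd(330, 137) = 1; s = -22, t = 53 (check: 330·(-22) + 137·53 = 1).


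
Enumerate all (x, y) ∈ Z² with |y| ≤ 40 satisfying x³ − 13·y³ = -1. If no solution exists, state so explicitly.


The equation is x³ - 13y³ = -1. For fixed y, x³ = 13·y³ − 1, so a solution requires the RHS to be a perfect cube.
Strategy: iterate y from -40 to 40, compute RHS = 13·y³ − 1, and check whether it is a (positive or negative) perfect cube.
Check small values of y:
  y = 0: RHS = -1 = (-1)³ ⇒ x = -1 works.
  y = 1: RHS = 12 is not a perfect cube.
  y = -1: RHS = -14 is not a perfect cube.
  y = 2: RHS = 103 is not a perfect cube.
  y = -2: RHS = -105 is not a perfect cube.
  y = 3: RHS = 350 is not a perfect cube.
  y = -3: RHS = -352 is not a perfect cube.
Continuing the search up to |y| = 40 finds no further solutions beyond those listed.
Collected solutions: (-1, 0).

Solutions (with |y| ≤ 40): (-1, 0).


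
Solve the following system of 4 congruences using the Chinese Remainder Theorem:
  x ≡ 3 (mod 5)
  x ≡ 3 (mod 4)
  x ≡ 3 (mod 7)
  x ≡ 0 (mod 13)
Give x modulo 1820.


Product of moduli M = 5 · 4 · 7 · 13 = 1820.
Merge one congruence at a time:
  Start: x ≡ 3 (mod 5).
  Combine with x ≡ 3 (mod 4); new modulus lcm = 20.
    Write x = 3 + 5·t and substitute into x ≡ 3 (mod 4): 5·t ≡ 3 − 3 = 0 (mod 4).
    Reduce coefficients mod 4: 1·t ≡ 0 (mod 4).
    So t ≡ 0 (mod 4).
    Then x = 3 + 5·0 = 3, valid modulo lcm(5, 4) = 20: x ≡ 3 (mod 20).
  Combine with x ≡ 3 (mod 7); new modulus lcm = 140.
    Write x = 3 + 20·t and substitute into x ≡ 3 (mod 7): 20·t ≡ 3 − 3 = 0 (mod 7).
    Reduce coefficients mod 7: 6·t ≡ 0 (mod 7).
    The inverse of 6 mod 7 is 6 (since 6·6 = 36 = 5·7 + 1), so t ≡ 6·0 = 0 ≡ 0 (mod 7).
    Then x = 3 + 20·0 = 3, valid modulo lcm(20, 7) = 140: x ≡ 3 (mod 140).
  Combine with x ≡ 0 (mod 13); new modulus lcm = 1820.
    Write x = 3 + 140·t and substitute into x ≡ 0 (mod 13): 140·t ≡ 0 − 3 = -3 (mod 13).
    Reduce coefficients mod 13: 10·t ≡ 10 (mod 13).
    The inverse of 10 mod 13 is 4 (since 10·4 = 40 = 3·13 + 1), so t ≡ 4·10 = 40 ≡ 1 (mod 13).
    Then x = 3 + 140·1 = 143, valid modulo lcm(140, 13) = 1820: x ≡ 143 (mod 1820).
Verify against each original: 143 mod 5 = 3, 143 mod 4 = 3, 143 mod 7 = 3, 143 mod 13 = 0.

x ≡ 143 (mod 1820).


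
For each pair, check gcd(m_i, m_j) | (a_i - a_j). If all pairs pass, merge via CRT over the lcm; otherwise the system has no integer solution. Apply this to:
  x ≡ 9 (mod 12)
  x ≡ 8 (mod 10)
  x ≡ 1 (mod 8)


Moduli 12, 10, 8 are not pairwise coprime, so CRT works modulo lcm(m_i) when all pairwise compatibility conditions hold.
Pairwise compatibility: gcd(m_i, m_j) must divide a_i - a_j for every pair.
Merge one congruence at a time:
  Start: x ≡ 9 (mod 12).
  Combine with x ≡ 8 (mod 10): gcd(12, 10) = 2, and 8 - 9 = -1 is NOT divisible by 2.
    ⇒ system is inconsistent (no integer solution).

No solution (the system is inconsistent).


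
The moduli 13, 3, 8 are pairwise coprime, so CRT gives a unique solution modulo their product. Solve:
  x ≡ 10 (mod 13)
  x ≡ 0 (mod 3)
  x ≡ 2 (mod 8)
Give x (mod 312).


Moduli 13, 3, 8 are pairwise coprime; by CRT there is a unique solution modulo M = 13 · 3 · 8 = 312.
Solve pairwise, accumulating the modulus:
  Start with x ≡ 10 (mod 13).
  Combine with x ≡ 0 (mod 3): since gcd(13, 3) = 1, we get a unique residue mod 39.
    Write x = 10 + 13·t and substitute into x ≡ 0 (mod 3): 13·t ≡ 0 − 10 = -10 (mod 3).
    Reduce coefficients mod 3: 1·t ≡ 2 (mod 3).
    So t ≡ 2 (mod 3).
    Then x = 10 + 13·2 = 36, valid modulo lcm(13, 3) = 39: x ≡ 36 (mod 39).
  Combine with x ≡ 2 (mod 8): since gcd(39, 8) = 1, we get a unique residue mod 312.
    Write x = 36 + 39·t and substitute into x ≡ 2 (mod 8): 39·t ≡ 2 − 36 = -34 (mod 8).
    Reduce coefficients mod 8: 7·t ≡ 6 (mod 8).
    The inverse of 7 mod 8 is 7 (since 7·7 = 49 = 6·8 + 1), so t ≡ 7·6 = 42 ≡ 2 (mod 8).
    Then x = 36 + 39·2 = 114, valid modulo lcm(39, 8) = 312: x ≡ 114 (mod 312).
Verify: 114 mod 13 = 10 ✓, 114 mod 3 = 0 ✓, 114 mod 8 = 2 ✓.

x ≡ 114 (mod 312).


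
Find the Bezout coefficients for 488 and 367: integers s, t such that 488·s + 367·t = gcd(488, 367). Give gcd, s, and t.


Euclidean algorithm on (488, 367) — divide until remainder is 0:
  488 = 1 · 367 + 121
  367 = 3 · 121 + 4
  121 = 30 · 4 + 1
  4 = 4 · 1 + 0
gcd(488, 367) = 1.
Track Bezout coefficients alongside the remainders: start with r₀ = 488 = a·1 + b·0 (s = 1, t = 0) and r₁ = 367 = a·0 + b·1 (s = 0, t = 1); each new remainder r_{k+1} = r_{k-1} − q_k·r_k inherits s_{k+1} = s_{k-1} − q_k·s_k, t_{k+1} = t_{k-1} − q_k·t_k, so r_k = a·s_k + b·t_k at every step:
  q = 1: r = 121, s = 1 − 1·0 = 1, t = 0 − 1·1 = -1  (check: 488·1 + 367·(-1) = 121)
  q = 3: r = 4, s = 0 − 3·1 = -3, t = 1 − 3·(-1) = 4  (check: 488·(-3) + 367·4 = 4)
  q = 30: r = 1, s = 1 − 30·(-3) = 91, t = -1 − 30·4 = -121  (check: 488·91 + 367·(-121) = 1)
The row with r = 1 (the gcd) gives the Bezout coefficients s = 91, t = -121.
Result: 488 · (91) + 367 · (-121) = 1.

gcd(488, 367) = 1; s = 91, t = -121 (check: 488·91 + 367·(-121) = 1).


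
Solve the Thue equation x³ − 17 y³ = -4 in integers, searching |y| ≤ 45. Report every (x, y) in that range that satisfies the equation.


The equation is x³ - 17y³ = -4. For fixed y, x³ = 17·y³ − 4, so a solution requires the RHS to be a perfect cube.
Strategy: iterate y from -45 to 45, compute RHS = 17·y³ − 4, and check whether it is a (positive or negative) perfect cube.
Check small values of y:
  y = 0: RHS = -4 is not a perfect cube.
  y = 1: RHS = 13 is not a perfect cube.
  y = -1: RHS = -21 is not a perfect cube.
  y = 2: RHS = 132 is not a perfect cube.
  y = -2: RHS = -140 is not a perfect cube.
  y = 3: RHS = 455 is not a perfect cube.
  y = -3: RHS = -463 is not a perfect cube.
Continuing the search up to |y| = 45 finds no solutions either.
No (x, y) in the scanned range satisfies the equation.

No integer solutions with |y| ≤ 45.


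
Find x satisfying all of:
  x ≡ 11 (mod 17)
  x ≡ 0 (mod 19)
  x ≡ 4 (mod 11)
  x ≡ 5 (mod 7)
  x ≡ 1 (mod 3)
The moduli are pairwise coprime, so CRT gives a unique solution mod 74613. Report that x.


Product of moduli M = 17 · 19 · 11 · 7 · 3 = 74613.
Merge one congruence at a time:
  Start: x ≡ 11 (mod 17).
  Combine with x ≡ 0 (mod 19); new modulus lcm = 323.
    Write x = 11 + 17·t and substitute into x ≡ 0 (mod 19): 17·t ≡ 0 − 11 = -11 (mod 19).
    Reduce coefficients mod 19: 17·t ≡ 8 (mod 19).
    The inverse of 17 mod 19 is 9 (since 17·9 = 153 = 8·19 + 1), so t ≡ 9·8 = 72 ≡ 15 (mod 19).
    Then x = 11 + 17·15 = 266, valid modulo lcm(17, 19) = 323: x ≡ 266 (mod 323).
  Combine with x ≡ 4 (mod 11); new modulus lcm = 3553.
    Write x = 266 + 323·t and substitute into x ≡ 4 (mod 11): 323·t ≡ 4 − 266 = -262 (mod 11).
    Reduce coefficients mod 11: 4·t ≡ 2 (mod 11).
    The inverse of 4 mod 11 is 3 (since 4·3 = 12 = 1·11 + 1), so t ≡ 3·2 = 6 ≡ 6 (mod 11).
    Then x = 266 + 323·6 = 2204, valid modulo lcm(323, 11) = 3553: x ≡ 2204 (mod 3553).
  Combine with x ≡ 5 (mod 7); new modulus lcm = 24871.
    Write x = 2204 + 3553·t and substitute into x ≡ 5 (mod 7): 3553·t ≡ 5 − 2204 = -2199 (mod 7).
    Reduce coefficients mod 7: 4·t ≡ 6 (mod 7).
    The inverse of 4 mod 7 is 2 (since 4·2 = 8 = 1·7 + 1), so t ≡ 2·6 = 12 ≡ 5 (mod 7).
    Then x = 2204 + 3553·5 = 19969, valid modulo lcm(3553, 7) = 24871: x ≡ 19969 (mod 24871).
  Combine with x ≡ 1 (mod 3); new modulus lcm = 74613.
    Write x = 19969 + 24871·t and substitute into x ≡ 1 (mod 3): 24871·t ≡ 1 − 19969 = -19968 (mod 3).
    Reduce coefficients mod 3: 1·t ≡ 0 (mod 3).
    So t ≡ 0 (mod 3).
    Then x = 19969 + 24871·0 = 19969, valid modulo lcm(24871, 3) = 74613: x ≡ 19969 (mod 74613).
Verify against each original: 19969 mod 17 = 11, 19969 mod 19 = 0, 19969 mod 11 = 4, 19969 mod 7 = 5, 19969 mod 3 = 1.

x ≡ 19969 (mod 74613).


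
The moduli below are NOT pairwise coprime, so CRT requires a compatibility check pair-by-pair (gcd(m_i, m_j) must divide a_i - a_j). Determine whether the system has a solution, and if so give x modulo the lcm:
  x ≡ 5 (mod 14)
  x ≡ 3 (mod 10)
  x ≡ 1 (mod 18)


Moduli 14, 10, 18 are not pairwise coprime, so CRT works modulo lcm(m_i) when all pairwise compatibility conditions hold.
Pairwise compatibility: gcd(m_i, m_j) must divide a_i - a_j for every pair.
Merge one congruence at a time:
  Start: x ≡ 5 (mod 14).
  Combine with x ≡ 3 (mod 10): gcd(14, 10) = 2; 3 - 5 = -2, which IS divisible by 2, so compatible.
    Write x = 5 + 14·t and substitute into x ≡ 3 (mod 10): 14·t ≡ 3 − 5 = -2 (mod 10).
    Divide the congruence (and modulus) by g = 2: 7·t ≡ -1 (mod 5).
    Reduce coefficients mod 5: 2·t ≡ 4 (mod 5).
    The inverse of 2 mod 5 is 3 (since 2·3 = 6 = 1·5 + 1), so t ≡ 3·4 = 12 ≡ 2 (mod 5).
    Then x = 5 + 14·2 = 33, valid modulo lcm(14, 10) = 70: x ≡ 33 (mod 70).
  Combine with x ≡ 1 (mod 18): gcd(70, 18) = 2; 1 - 33 = -32, which IS divisible by 2, so compatible.
    Write x = 33 + 70·t and substitute into x ≡ 1 (mod 18): 70·t ≡ 1 − 33 = -32 (mod 18).
    Divide the congruence (and modulus) by g = 2: 35·t ≡ -16 (mod 9).
    Reduce coefficients mod 9: 8·t ≡ 2 (mod 9).
    The inverse of 8 mod 9 is 8 (since 8·8 = 64 = 7·9 + 1), so t ≡ 8·2 = 16 ≡ 7 (mod 9).
    Then x = 33 + 70·7 = 523, valid modulo lcm(70, 18) = 630: x ≡ 523 (mod 630).
Verify: 523 mod 14 = 5, 523 mod 10 = 3, 523 mod 18 = 1.

x ≡ 523 (mod 630).


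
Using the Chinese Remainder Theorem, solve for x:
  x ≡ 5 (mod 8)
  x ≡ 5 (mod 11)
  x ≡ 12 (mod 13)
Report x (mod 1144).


Moduli 8, 11, 13 are pairwise coprime; by CRT there is a unique solution modulo M = 8 · 11 · 13 = 1144.
Solve pairwise, accumulating the modulus:
  Start with x ≡ 5 (mod 8).
  Combine with x ≡ 5 (mod 11): since gcd(8, 11) = 1, we get a unique residue mod 88.
    Write x = 5 + 8·t and substitute into x ≡ 5 (mod 11): 8·t ≡ 5 − 5 = 0 (mod 11).
    The inverse of 8 mod 11 is 7 (since 8·7 = 56 = 5·11 + 1), so t ≡ 7·0 = 0 ≡ 0 (mod 11).
    Then x = 5 + 8·0 = 5, valid modulo lcm(8, 11) = 88: x ≡ 5 (mod 88).
  Combine with x ≡ 12 (mod 13): since gcd(88, 13) = 1, we get a unique residue mod 1144.
    Write x = 5 + 88·t and substitute into x ≡ 12 (mod 13): 88·t ≡ 12 − 5 = 7 (mod 13).
    Reduce coefficients mod 13: 10·t ≡ 7 (mod 13).
    The inverse of 10 mod 13 is 4 (since 10·4 = 40 = 3·13 + 1), so t ≡ 4·7 = 28 ≡ 2 (mod 13).
    Then x = 5 + 88·2 = 181, valid modulo lcm(88, 13) = 1144: x ≡ 181 (mod 1144).
Verify: 181 mod 8 = 5 ✓, 181 mod 11 = 5 ✓, 181 mod 13 = 12 ✓.

x ≡ 181 (mod 1144).


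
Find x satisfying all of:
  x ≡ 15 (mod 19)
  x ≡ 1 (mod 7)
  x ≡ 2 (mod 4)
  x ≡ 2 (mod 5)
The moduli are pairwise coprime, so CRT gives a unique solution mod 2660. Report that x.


Product of moduli M = 19 · 7 · 4 · 5 = 2660.
Merge one congruence at a time:
  Start: x ≡ 15 (mod 19).
  Combine with x ≡ 1 (mod 7); new modulus lcm = 133.
    Write x = 15 + 19·t and substitute into x ≡ 1 (mod 7): 19·t ≡ 1 − 15 = -14 (mod 7).
    Reduce coefficients mod 7: 5·t ≡ 0 (mod 7).
    The inverse of 5 mod 7 is 3 (since 5·3 = 15 = 2·7 + 1), so t ≡ 3·0 = 0 ≡ 0 (mod 7).
    Then x = 15 + 19·0 = 15, valid modulo lcm(19, 7) = 133: x ≡ 15 (mod 133).
  Combine with x ≡ 2 (mod 4); new modulus lcm = 532.
    Write x = 15 + 133·t and substitute into x ≡ 2 (mod 4): 133·t ≡ 2 − 15 = -13 (mod 4).
    Reduce coefficients mod 4: 1·t ≡ 3 (mod 4).
    So t ≡ 3 (mod 4).
    Then x = 15 + 133·3 = 414, valid modulo lcm(133, 4) = 532: x ≡ 414 (mod 532).
  Combine with x ≡ 2 (mod 5); new modulus lcm = 2660.
    Write x = 414 + 532·t and substitute into x ≡ 2 (mod 5): 532·t ≡ 2 − 414 = -412 (mod 5).
    Reduce coefficients mod 5: 2·t ≡ 3 (mod 5).
    The inverse of 2 mod 5 is 3 (since 2·3 = 6 = 1·5 + 1), so t ≡ 3·3 = 9 ≡ 4 (mod 5).
    Then x = 414 + 532·4 = 2542, valid modulo lcm(532, 5) = 2660: x ≡ 2542 (mod 2660).
Verify against each original: 2542 mod 19 = 15, 2542 mod 7 = 1, 2542 mod 4 = 2, 2542 mod 5 = 2.

x ≡ 2542 (mod 2660).


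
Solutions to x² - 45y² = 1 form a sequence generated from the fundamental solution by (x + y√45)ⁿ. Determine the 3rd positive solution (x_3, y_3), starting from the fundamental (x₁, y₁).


Step 1: Find the fundamental solution (x₁, y₁) of x² - 45y² = 1.
  Expand √45 as a continued fraction. a₀ = ⌊√45⌋ = 6; iterate m_{k+1} = d_k·a_k − m_k, d_{k+1} = (45 − m_{k+1}²)/d_k, a_{k+1} = ⌊(a₀ + m_{k+1})/d_{k+1}⌋ (starting m₀ = 0, d₀ = 1), with convergents p_k = a_k·p_{k-1} + p_{k-2}, q_k = a_k·q_{k-1} + q_{k-2} (p₋₁ = 1, q₋₁ = 0):
  k = 0: a₀ = 6; p₀/q₀ = 6/1; p₀² − 45·q₀² = 36 − 45 = -9.
  k = 1: m = 6, d = 9, a = ⌊(6 + 6)/9⌋ = 1; p/q = (1·6 + 1)/(1·1 + 0) = 7/1; p² − 45·q² = 49 − 45 = 4.
  k = 2: m = 3, d = 4, a = ⌊(6 + 3)/4⌋ = 2; p/q = (2·7 + 6)/(2·1 + 1) = 20/3; p² − 45·q² = 400 − 405 = -5.
  k = 3: m = 5, d = 5, a = ⌊(6 + 5)/5⌋ = 2; p/q = (2·20 + 7)/(2·3 + 1) = 47/7; p² − 45·q² = 2209 − 2205 = 4.
  k = 4: m = 5, d = 4, a = ⌊(6 + 5)/4⌋ = 2; p/q = (2·47 + 20)/(2·7 + 3) = 114/17; p² − 45·q² = 12996 − 13005 = -9.
  k = 5: m = 3, d = 9, a = ⌊(6 + 3)/9⌋ = 1; p/q = (1·114 + 47)/(1·17 + 7) = 161/24; p² − 45·q² = 25921 − 25920 = 1.
  The first convergent with p² − 45·q² = 1 gives the fundamental solution (x₁, y₁) = (161, 24).
Step 2: Apply the recurrence (x_{n+1}, y_{n+1}) = (x₁x_n + 45y₁y_n, x₁y_n + y₁x_n) repeatedly.
  From (x_1, y_1) = (161, 24): x_2 = 161·161 + 45·24·24 = 51841; y_2 = 161·24 + 24·161 = 7728.
  From (x_2, y_2) = (51841, 7728): x_3 = 161·51841 + 45·24·7728 = 16692641; y_3 = 161·7728 + 24·51841 = 2488392.
Step 3: Verify x_3² - 45·y_3² = 278644263554881 - 278644263554880 = 1 (should be 1). ✓

(x_1, y_1) = (161, 24); (x_3, y_3) = (16692641, 2488392).


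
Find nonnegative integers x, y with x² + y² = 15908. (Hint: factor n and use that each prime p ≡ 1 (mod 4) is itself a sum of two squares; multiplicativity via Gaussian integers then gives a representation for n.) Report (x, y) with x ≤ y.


Step 1: Factor n = 15908 = 2^2 · 41 · 97.
Step 2: Check the mod-4 condition on each prime factor: 2 = 2 (special); 41 ≡ 1 (mod 4), exponent 1; 97 ≡ 1 (mod 4), exponent 1.
All primes ≡ 3 (mod 4) appear to even exponent (or don't appear), so by the two-squares theorem n IS expressible as a sum of two squares.
Step 3: Build a representation. Group n = k² · m with k = 2 and m = 41 · 97 = 3977 (a product of primes ≡ 1 (mod 4)); a representation of m scales to one of n via (k·x)² + (k·y)² = k²(x² + y²). Each prime p ≡ 1 (mod 4) is itself a sum of two squares; find a² by testing p − a² for a perfect square:
  41: 41 − 1² = 40, 41 − 2² = 37, 41 − 3² = 32, 41 − 4² = 25 = 5² ⇒ 41 = 4² + 5².
  97: 97 − 1² = 96, 97 − 2² = 93, 97 − 3² = 88, 97 − 4² = 81 = 9² ⇒ 97 = 4² + 9².
  Combine using the Brahmagupta–Fibonacci identity (a² + b²)(c² + d²) = (ac − bd)² + (ad + bc)² = (ac + bd)² + (ad − bc)²:
  41 · 97 = 3977: from (4² + 5²)(4² + 9²), take (4·4 − 5·9, 4·9 + 5·4) = (16 − 45, 36 + 20) = (-29, 56); dropping signs (only squares matter) gives (29, 56); check 29² + 56² = 841 + 3136 = 3977 ✓.
  Scale by k = 2: (2·29, 2·56) = (58, 112).
Step 4: Order so x ≤ y and verify: 58² + 112² = 3364 + 12544 = 15908 = n. ✓

n = 15908 = 58² + 112² (one valid representation with x ≤ y).


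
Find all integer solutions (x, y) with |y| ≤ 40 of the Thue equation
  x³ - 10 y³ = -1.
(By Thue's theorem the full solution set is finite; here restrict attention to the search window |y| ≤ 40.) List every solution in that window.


The equation is x³ - 10y³ = -1. For fixed y, x³ = 10·y³ − 1, so a solution requires the RHS to be a perfect cube.
Strategy: iterate y from -40 to 40, compute RHS = 10·y³ − 1, and check whether it is a (positive or negative) perfect cube.
Check small values of y:
  y = 0: RHS = -1 = (-1)³ ⇒ x = -1 works.
  y = 1: RHS = 9 is not a perfect cube.
  y = -1: RHS = -11 is not a perfect cube.
  y = 2: RHS = 79 is not a perfect cube.
  y = -2: RHS = -81 is not a perfect cube.
  y = 3: RHS = 269 is not a perfect cube.
  y = -3: RHS = -271 is not a perfect cube.
Continuing the search up to |y| = 40 finds no further solutions beyond those listed.
Collected solutions: (-1, 0).

Solutions (with |y| ≤ 40): (-1, 0).


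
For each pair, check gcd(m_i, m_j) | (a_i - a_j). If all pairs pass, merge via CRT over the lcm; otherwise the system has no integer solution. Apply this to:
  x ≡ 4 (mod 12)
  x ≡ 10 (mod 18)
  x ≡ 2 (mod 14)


Moduli 12, 18, 14 are not pairwise coprime, so CRT works modulo lcm(m_i) when all pairwise compatibility conditions hold.
Pairwise compatibility: gcd(m_i, m_j) must divide a_i - a_j for every pair.
Merge one congruence at a time:
  Start: x ≡ 4 (mod 12).
  Combine with x ≡ 10 (mod 18): gcd(12, 18) = 6; 10 - 4 = 6, which IS divisible by 6, so compatible.
    Write x = 4 + 12·t and substitute into x ≡ 10 (mod 18): 12·t ≡ 10 − 4 = 6 (mod 18).
    Divide the congruence (and modulus) by g = 6: 2·t ≡ 1 (mod 3).
    The inverse of 2 mod 3 is 2 (since 2·2 = 4 = 1·3 + 1), so t ≡ 2·1 = 2 ≡ 2 (mod 3).
    Then x = 4 + 12·2 = 28, valid modulo lcm(12, 18) = 36: x ≡ 28 (mod 36).
  Combine with x ≡ 2 (mod 14): gcd(36, 14) = 2; 2 - 28 = -26, which IS divisible by 2, so compatible.
    Write x = 28 + 36·t and substitute into x ≡ 2 (mod 14): 36·t ≡ 2 − 28 = -26 (mod 14).
    Divide the congruence (and modulus) by g = 2: 18·t ≡ -13 (mod 7).
    Reduce coefficients mod 7: 4·t ≡ 1 (mod 7).
    The inverse of 4 mod 7 is 2 (since 4·2 = 8 = 1·7 + 1), so t ≡ 2·1 = 2 ≡ 2 (mod 7).
    Then x = 28 + 36·2 = 100, valid modulo lcm(36, 14) = 252: x ≡ 100 (mod 252).
Verify: 100 mod 12 = 4, 100 mod 18 = 10, 100 mod 14 = 2.

x ≡ 100 (mod 252).


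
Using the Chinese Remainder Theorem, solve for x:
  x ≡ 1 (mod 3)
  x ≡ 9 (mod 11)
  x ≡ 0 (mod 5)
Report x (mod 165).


Moduli 3, 11, 5 are pairwise coprime; by CRT there is a unique solution modulo M = 3 · 11 · 5 = 165.
Solve pairwise, accumulating the modulus:
  Start with x ≡ 1 (mod 3).
  Combine with x ≡ 9 (mod 11): since gcd(3, 11) = 1, we get a unique residue mod 33.
    Write x = 1 + 3·t and substitute into x ≡ 9 (mod 11): 3·t ≡ 9 − 1 = 8 (mod 11).
    The inverse of 3 mod 11 is 4 (since 3·4 = 12 = 1·11 + 1), so t ≡ 4·8 = 32 ≡ 10 (mod 11).
    Then x = 1 + 3·10 = 31, valid modulo lcm(3, 11) = 33: x ≡ 31 (mod 33).
  Combine with x ≡ 0 (mod 5): since gcd(33, 5) = 1, we get a unique residue mod 165.
    Write x = 31 + 33·t and substitute into x ≡ 0 (mod 5): 33·t ≡ 0 − 31 = -31 (mod 5).
    Reduce coefficients mod 5: 3·t ≡ 4 (mod 5).
    The inverse of 3 mod 5 is 2 (since 3·2 = 6 = 1·5 + 1), so t ≡ 2·4 = 8 ≡ 3 (mod 5).
    Then x = 31 + 33·3 = 130, valid modulo lcm(33, 5) = 165: x ≡ 130 (mod 165).
Verify: 130 mod 3 = 1 ✓, 130 mod 11 = 9 ✓, 130 mod 5 = 0 ✓.

x ≡ 130 (mod 165).


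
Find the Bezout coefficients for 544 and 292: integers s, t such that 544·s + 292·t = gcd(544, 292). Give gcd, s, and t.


Euclidean algorithm on (544, 292) — divide until remainder is 0:
  544 = 1 · 292 + 252
  292 = 1 · 252 + 40
  252 = 6 · 40 + 12
  40 = 3 · 12 + 4
  12 = 3 · 4 + 0
gcd(544, 292) = 4.
Track Bezout coefficients alongside the remainders: start with r₀ = 544 = a·1 + b·0 (s = 1, t = 0) and r₁ = 292 = a·0 + b·1 (s = 0, t = 1); each new remainder r_{k+1} = r_{k-1} − q_k·r_k inherits s_{k+1} = s_{k-1} − q_k·s_k, t_{k+1} = t_{k-1} − q_k·t_k, so r_k = a·s_k + b·t_k at every step:
  q = 1: r = 252, s = 1 − 1·0 = 1, t = 0 − 1·1 = -1  (check: 544·1 + 292·(-1) = 252)
  q = 1: r = 40, s = 0 − 1·1 = -1, t = 1 − 1·(-1) = 2  (check: 544·(-1) + 292·2 = 40)
  q = 6: r = 12, s = 1 − 6·(-1) = 7, t = -1 − 6·2 = -13  (check: 544·7 + 292·(-13) = 12)
  q = 3: r = 4, s = -1 − 3·7 = -22, t = 2 − 3·(-13) = 41  (check: 544·(-22) + 292·41 = 4)
The row with r = 4 (the gcd) gives the Bezout coefficients s = -22, t = 41.
Result: 544 · (-22) + 292 · (41) = 4.

gcd(544, 292) = 4; s = -22, t = 41 (check: 544·(-22) + 292·41 = 4).


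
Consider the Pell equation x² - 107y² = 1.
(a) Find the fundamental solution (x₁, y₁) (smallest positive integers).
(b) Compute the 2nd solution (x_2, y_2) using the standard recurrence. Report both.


Step 1: Find the fundamental solution (x₁, y₁) of x² - 107y² = 1.
  Expand √107 as a continued fraction. a₀ = ⌊√107⌋ = 10; iterate m_{k+1} = d_k·a_k − m_k, d_{k+1} = (107 − m_{k+1}²)/d_k, a_{k+1} = ⌊(a₀ + m_{k+1})/d_{k+1}⌋ (starting m₀ = 0, d₀ = 1), with convergents p_k = a_k·p_{k-1} + p_{k-2}, q_k = a_k·q_{k-1} + q_{k-2} (p₋₁ = 1, q₋₁ = 0):
  k = 0: a₀ = 10; p₀/q₀ = 10/1; p₀² − 107·q₀² = 100 − 107 = -7.
  k = 1: m = 10, d = 7, a = ⌊(10 + 10)/7⌋ = 2; p/q = (2·10 + 1)/(2·1 + 0) = 21/2; p² − 107·q² = 441 − 428 = 13.
  k = 2: m = 4, d = 13, a = ⌊(10 + 4)/13⌋ = 1; p/q = (1·21 + 10)/(1·2 + 1) = 31/3; p² − 107·q² = 961 − 963 = -2.
  k = 3: m = 9, d = 2, a = ⌊(10 + 9)/2⌋ = 9; p/q = (9·31 + 21)/(9·3 + 2) = 300/29; p² − 107·q² = 90000 − 89987 = 13.
  k = 4: m = 9, d = 13, a = ⌊(10 + 9)/13⌋ = 1; p/q = (1·300 + 31)/(1·29 + 3) = 331/32; p² − 107·q² = 109561 − 109568 = -7.
  k = 5: m = 4, d = 7, a = ⌊(10 + 4)/7⌋ = 2; p/q = (2·331 + 300)/(2·32 + 29) = 962/93; p² − 107·q² = 925444 − 925443 = 1.
  The first convergent with p² − 107·q² = 1 gives the fundamental solution (x₁, y₁) = (962, 93).
Step 2: Apply the recurrence (x_{n+1}, y_{n+1}) = (x₁x_n + 107y₁y_n, x₁y_n + y₁x_n) repeatedly.
  From (x_1, y_1) = (962, 93): x_2 = 962·962 + 107·93·93 = 1850887; y_2 = 962·93 + 93·962 = 178932.
Step 3: Verify x_2² - 107·y_2² = 3425782686769 - 3425782686768 = 1 (should be 1). ✓

(x_1, y_1) = (962, 93); (x_2, y_2) = (1850887, 178932).


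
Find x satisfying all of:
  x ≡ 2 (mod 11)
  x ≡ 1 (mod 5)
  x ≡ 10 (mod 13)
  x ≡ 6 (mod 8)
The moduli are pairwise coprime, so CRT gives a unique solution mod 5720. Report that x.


Product of moduli M = 11 · 5 · 13 · 8 = 5720.
Merge one congruence at a time:
  Start: x ≡ 2 (mod 11).
  Combine with x ≡ 1 (mod 5); new modulus lcm = 55.
    Write x = 2 + 11·t and substitute into x ≡ 1 (mod 5): 11·t ≡ 1 − 2 = -1 (mod 5).
    Reduce coefficients mod 5: 1·t ≡ 4 (mod 5).
    So t ≡ 4 (mod 5).
    Then x = 2 + 11·4 = 46, valid modulo lcm(11, 5) = 55: x ≡ 46 (mod 55).
  Combine with x ≡ 10 (mod 13); new modulus lcm = 715.
    Write x = 46 + 55·t and substitute into x ≡ 10 (mod 13): 55·t ≡ 10 − 46 = -36 (mod 13).
    Reduce coefficients mod 13: 3·t ≡ 3 (mod 13).
    The inverse of 3 mod 13 is 9 (since 3·9 = 27 = 2·13 + 1), so t ≡ 9·3 = 27 ≡ 1 (mod 13).
    Then x = 46 + 55·1 = 101, valid modulo lcm(55, 13) = 715: x ≡ 101 (mod 715).
  Combine with x ≡ 6 (mod 8); new modulus lcm = 5720.
    Write x = 101 + 715·t and substitute into x ≡ 6 (mod 8): 715·t ≡ 6 − 101 = -95 (mod 8).
    Reduce coefficients mod 8: 3·t ≡ 1 (mod 8).
    The inverse of 3 mod 8 is 3 (since 3·3 = 9 = 1·8 + 1), so t ≡ 3·1 = 3 ≡ 3 (mod 8).
    Then x = 101 + 715·3 = 2246, valid modulo lcm(715, 8) = 5720: x ≡ 2246 (mod 5720).
Verify against each original: 2246 mod 11 = 2, 2246 mod 5 = 1, 2246 mod 13 = 10, 2246 mod 8 = 6.

x ≡ 2246 (mod 5720).


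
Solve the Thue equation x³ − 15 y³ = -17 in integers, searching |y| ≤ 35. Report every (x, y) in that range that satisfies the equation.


The equation is x³ - 15y³ = -17. For fixed y, x³ = 15·y³ − 17, so a solution requires the RHS to be a perfect cube.
Strategy: iterate y from -35 to 35, compute RHS = 15·y³ − 17, and check whether it is a (positive or negative) perfect cube.
Check small values of y:
  y = 0: RHS = -17 is not a perfect cube.
  y = 1: RHS = -2 is not a perfect cube.
  y = -1: RHS = -32 is not a perfect cube.
  y = 2: RHS = 103 is not a perfect cube.
  y = -2: RHS = -137 is not a perfect cube.
  y = 3: RHS = 388 is not a perfect cube.
  y = -3: RHS = -422 is not a perfect cube.
Continuing the search up to |y| = 35 finds no solutions either.
No (x, y) in the scanned range satisfies the equation.

No integer solutions with |y| ≤ 35.


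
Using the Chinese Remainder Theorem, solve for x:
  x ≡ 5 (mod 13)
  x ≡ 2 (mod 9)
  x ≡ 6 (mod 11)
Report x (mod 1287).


Moduli 13, 9, 11 are pairwise coprime; by CRT there is a unique solution modulo M = 13 · 9 · 11 = 1287.
Solve pairwise, accumulating the modulus:
  Start with x ≡ 5 (mod 13).
  Combine with x ≡ 2 (mod 9): since gcd(13, 9) = 1, we get a unique residue mod 117.
    Write x = 5 + 13·t and substitute into x ≡ 2 (mod 9): 13·t ≡ 2 − 5 = -3 (mod 9).
    Reduce coefficients mod 9: 4·t ≡ 6 (mod 9).
    The inverse of 4 mod 9 is 7 (since 4·7 = 28 = 3·9 + 1), so t ≡ 7·6 = 42 ≡ 6 (mod 9).
    Then x = 5 + 13·6 = 83, valid modulo lcm(13, 9) = 117: x ≡ 83 (mod 117).
  Combine with x ≡ 6 (mod 11): since gcd(117, 11) = 1, we get a unique residue mod 1287.
    Write x = 83 + 117·t and substitute into x ≡ 6 (mod 11): 117·t ≡ 6 − 83 = -77 (mod 11).
    Reduce coefficients mod 11: 7·t ≡ 0 (mod 11).
    The inverse of 7 mod 11 is 8 (since 7·8 = 56 = 5·11 + 1), so t ≡ 8·0 = 0 ≡ 0 (mod 11).
    Then x = 83 + 117·0 = 83, valid modulo lcm(117, 11) = 1287: x ≡ 83 (mod 1287).
Verify: 83 mod 13 = 5 ✓, 83 mod 9 = 2 ✓, 83 mod 11 = 6 ✓.

x ≡ 83 (mod 1287).


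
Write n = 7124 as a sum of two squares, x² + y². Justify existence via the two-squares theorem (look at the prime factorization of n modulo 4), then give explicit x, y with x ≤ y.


Step 1: Factor n = 7124 = 2^2 · 13 · 137.
Step 2: Check the mod-4 condition on each prime factor: 2 = 2 (special); 13 ≡ 1 (mod 4), exponent 1; 137 ≡ 1 (mod 4), exponent 1.
All primes ≡ 3 (mod 4) appear to even exponent (or don't appear), so by the two-squares theorem n IS expressible as a sum of two squares.
Step 3: Build a representation. Group n = k² · m with k = 2 and m = 13 · 137 = 1781 (a product of primes ≡ 1 (mod 4)); a representation of m scales to one of n via (k·x)² + (k·y)² = k²(x² + y²). Each prime p ≡ 1 (mod 4) is itself a sum of two squares; find a² by testing p − a² for a perfect square:
  13: 13 − 1² = 12, 13 − 2² = 9 = 3² ⇒ 13 = 2² + 3².
  137: 137 − 1² = 136, 137 − 2² = 133, 137 − 3² = 128, 137 − 4² = 121 = 11² ⇒ 137 = 4² + 11².
  Combine using the Brahmagupta–Fibonacci identity (a² + b²)(c² + d²) = (ac − bd)² + (ad + bc)² = (ac + bd)² + (ad − bc)²:
  13 · 137 = 1781: from (2² + 3²)(4² + 11²), take (2·4 − 3·11, 2·11 + 3·4) = (8 − 33, 22 + 12) = (-25, 34); dropping signs (only squares matter) gives (25, 34); check 25² + 34² = 625 + 1156 = 1781 ✓.
  Scale by k = 2: (2·25, 2·34) = (50, 68).
Step 4: Order so x ≤ y and verify: 50² + 68² = 2500 + 4624 = 7124 = n. ✓

n = 7124 = 50² + 68² (one valid representation with x ≤ y).


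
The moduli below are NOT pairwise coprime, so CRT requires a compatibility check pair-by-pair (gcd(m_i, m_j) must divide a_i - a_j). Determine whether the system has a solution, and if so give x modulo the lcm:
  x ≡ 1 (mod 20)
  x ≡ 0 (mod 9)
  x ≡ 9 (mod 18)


Moduli 20, 9, 18 are not pairwise coprime, so CRT works modulo lcm(m_i) when all pairwise compatibility conditions hold.
Pairwise compatibility: gcd(m_i, m_j) must divide a_i - a_j for every pair.
Merge one congruence at a time:
  Start: x ≡ 1 (mod 20).
  Combine with x ≡ 0 (mod 9): gcd(20, 9) = 1; 0 - 1 = -1, which IS divisible by 1, so compatible.
    Write x = 1 + 20·t and substitute into x ≡ 0 (mod 9): 20·t ≡ 0 − 1 = -1 (mod 9).
    Reduce coefficients mod 9: 2·t ≡ 8 (mod 9).
    The inverse of 2 mod 9 is 5 (since 2·5 = 10 = 1·9 + 1), so t ≡ 5·8 = 40 ≡ 4 (mod 9).
    Then x = 1 + 20·4 = 81, valid modulo lcm(20, 9) = 180: x ≡ 81 (mod 180).
  Combine with x ≡ 9 (mod 18): gcd(180, 18) = 18; 9 - 81 = -72, which IS divisible by 18, so compatible.
    Write x = 81 + 180·t and substitute into x ≡ 9 (mod 18): 180·t ≡ 9 − 81 = -72 (mod 18).
    Divide the congruence (and modulus) by g = 18: 10·t ≡ -4 (mod 1).
    Modulo 1 every t works; take t = 0.
    Then x = 81 + 180·0 = 81, valid modulo lcm(180, 18) = 180: x ≡ 81 (mod 180).
Verify: 81 mod 20 = 1, 81 mod 9 = 0, 81 mod 18 = 9.

x ≡ 81 (mod 180).
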